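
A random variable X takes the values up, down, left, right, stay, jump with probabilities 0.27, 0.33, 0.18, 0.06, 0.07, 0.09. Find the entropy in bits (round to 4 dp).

2.3079 bits

H = −Σ pᵢ log₂ pᵢ.
−0.27·log₂(0.27) = 0.5100
−0.33·log₂(0.33) = 0.5278
−0.18·log₂(0.18) = 0.4453
−0.06·log₂(0.06) = 0.2435
−0.07·log₂(0.07) = 0.2686
−0.09·log₂(0.09) = 0.3127
Sum ≈ 2.3079 → 2.3079 bits.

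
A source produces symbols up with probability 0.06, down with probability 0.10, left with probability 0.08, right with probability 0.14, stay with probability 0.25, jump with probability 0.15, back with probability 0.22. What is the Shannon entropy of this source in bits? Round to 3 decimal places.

H = −Σ pᵢ log₂ pᵢ.
−0.06·log₂(0.06) = 0.2435
−0.10·log₂(0.10) = 0.3322
−0.08·log₂(0.08) = 0.2915
−0.14·log₂(0.14) = 0.3971
−0.25·log₂(0.25) = 0.5000
−0.15·log₂(0.15) = 0.4105
−0.22·log₂(0.22) = 0.4806
Sum ≈ 2.6555 → 2.655 bits.

2.655 bits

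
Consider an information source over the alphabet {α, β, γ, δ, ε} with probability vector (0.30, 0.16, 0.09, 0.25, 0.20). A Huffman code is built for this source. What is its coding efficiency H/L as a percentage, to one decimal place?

98.7%

Entropy H = −Σ p log₂ p ≈ 2.2211 bits.
Huffman merges: 9/100+4/25→1/4; 1/5+1/4→9/20; 1/4+3/10→11/20; 9/20+11/20→1. L = 9/4 ≈ 2.2500.
Efficiency = H/L = 2.2211/2.2500 = 98.7%.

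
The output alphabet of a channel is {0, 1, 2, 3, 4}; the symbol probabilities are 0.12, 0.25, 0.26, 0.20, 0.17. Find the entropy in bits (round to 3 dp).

2.271 bits

H = −Σ pᵢ log₂ pᵢ.
−0.12·log₂(0.12) = 0.3671
−0.25·log₂(0.25) = 0.5000
−0.26·log₂(0.26) = 0.5053
−0.20·log₂(0.20) = 0.4644
−0.17·log₂(0.17) = 0.4346
Sum ≈ 2.2713 → 2.271 bits.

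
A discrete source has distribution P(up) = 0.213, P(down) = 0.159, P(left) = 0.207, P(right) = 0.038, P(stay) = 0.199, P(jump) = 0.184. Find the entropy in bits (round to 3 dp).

2.460 bits

H = −Σ pᵢ log₂ pᵢ.
−0.213·log₂(0.213) = 0.4752
−0.159·log₂(0.159) = 0.4218
−0.207·log₂(0.207) = 0.4704
−0.038·log₂(0.038) = 0.1793
−0.199·log₂(0.199) = 0.4635
−0.184·log₂(0.184) = 0.4494
Sum ≈ 2.4595 → 2.460 bits.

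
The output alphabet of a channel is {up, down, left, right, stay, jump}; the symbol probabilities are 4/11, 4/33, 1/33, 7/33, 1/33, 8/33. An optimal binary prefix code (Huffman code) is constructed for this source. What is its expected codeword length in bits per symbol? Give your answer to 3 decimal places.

Repeatedly combine the two least-probable nodes; the expected code length is the sum of the merged weights.
merge 1/33 + 1/33 → 2/33
merge 2/33 + 4/33 → 2/11
merge 2/11 + 7/33 → 13/33
merge 8/33 + 4/11 → 20/33
merge 13/33 + 20/33 → 1
L = 2/33 + 2/11 + 13/33 + 20/33 + 1 = 74/33 ≈ 2.242 bits/symbol.

2.242 bits/symbol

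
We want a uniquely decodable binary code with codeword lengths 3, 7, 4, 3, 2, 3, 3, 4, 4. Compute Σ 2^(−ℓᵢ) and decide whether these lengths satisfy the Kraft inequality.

With common denominator 2^7 = 128: Σ 2^(−ℓᵢ) = 16/128 + 1/128 + 8/128 + 16/128 + 32/128 + 16/128 + 16/128 + 8/128 + 8/128 = 121/128 = 0.9453125.
Kraft's inequality requires Σ ≤ 1; here Σ = 0.9453125 ≤ 1, so such a prefix code exists.

0.9453125; yes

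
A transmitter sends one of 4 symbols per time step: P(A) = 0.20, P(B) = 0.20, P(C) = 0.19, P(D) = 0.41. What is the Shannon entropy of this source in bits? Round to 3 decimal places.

H = −Σ pᵢ log₂ pᵢ.
−0.20·log₂(0.20) = 0.4644
−0.20·log₂(0.20) = 0.4644
−0.19·log₂(0.19) = 0.4552
−0.41·log₂(0.41) = 0.5274
Sum ≈ 1.9114 → 1.911 bits.

1.911 bits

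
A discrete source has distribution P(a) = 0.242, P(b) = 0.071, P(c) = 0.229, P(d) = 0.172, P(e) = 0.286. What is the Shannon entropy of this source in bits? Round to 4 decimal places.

H = −Σ pᵢ log₂ pᵢ.
−0.242·log₂(0.242) = 0.4954
−0.071·log₂(0.071) = 0.2709
−0.229·log₂(0.229) = 0.4870
−0.172·log₂(0.172) = 0.4368
−0.286·log₂(0.286) = 0.5165
Sum ≈ 2.2066 → 2.2066 bits.

2.2066 bits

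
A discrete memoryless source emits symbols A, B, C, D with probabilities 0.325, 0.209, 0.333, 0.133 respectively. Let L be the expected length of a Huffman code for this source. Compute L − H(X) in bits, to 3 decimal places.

0.086 bits

Entropy H = −Σ p log₂ p ≈ 1.9144 bits.
Huffman merges: 133/1000+209/1000→171/500; 13/40+333/1000→329/500; 171/500+329/500→1. L = 2 ≈ 2.0000.
L − H = 2.0000 − 1.9144 = 0.086 bits.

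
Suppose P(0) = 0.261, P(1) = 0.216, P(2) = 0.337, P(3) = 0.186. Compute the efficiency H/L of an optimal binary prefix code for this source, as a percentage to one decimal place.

Entropy H = −Σ p log₂ p ≈ 1.9635 bits.
Huffman merges: 93/500+27/125→201/500; 261/1000+337/1000→299/500; 201/500+299/500→1. L = 2 ≈ 2.0000.
Efficiency = H/L = 1.9635/2.0000 = 98.2%.

98.2%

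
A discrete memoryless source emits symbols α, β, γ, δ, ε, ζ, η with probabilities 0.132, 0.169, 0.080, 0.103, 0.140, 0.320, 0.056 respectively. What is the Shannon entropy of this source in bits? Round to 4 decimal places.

2.6044 bits

H = −Σ pᵢ log₂ pᵢ.
−0.132·log₂(0.132) = 0.3856
−0.169·log₂(0.169) = 0.4335
−0.080·log₂(0.080) = 0.2915
−0.103·log₂(0.103) = 0.3378
−0.140·log₂(0.140) = 0.3971
−0.320·log₂(0.320) = 0.5260
−0.056·log₂(0.056) = 0.2329
Sum ≈ 2.6044 → 2.6044 bits.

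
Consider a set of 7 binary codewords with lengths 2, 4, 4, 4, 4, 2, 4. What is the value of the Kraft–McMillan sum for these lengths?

0.8125

With common denominator 2^4 = 16: Σ 2^(−ℓᵢ) = 4/16 + 1/16 + 1/16 + 1/16 + 1/16 + 4/16 + 1/16 = 13/16 = 0.8125.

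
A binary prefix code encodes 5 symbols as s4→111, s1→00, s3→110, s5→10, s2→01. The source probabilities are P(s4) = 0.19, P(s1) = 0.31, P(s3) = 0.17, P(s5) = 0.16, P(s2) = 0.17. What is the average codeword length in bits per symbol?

2.36 bits/symbol

L̄ = Σ pᵢ·ℓᵢ = 0.19·3 + 0.31·2 + 0.17·3 + 0.16·2 + 0.17·2 = 2.36 bits/symbol.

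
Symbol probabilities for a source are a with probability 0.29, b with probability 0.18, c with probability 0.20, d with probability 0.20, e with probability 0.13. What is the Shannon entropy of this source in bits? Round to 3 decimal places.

2.275 bits

H = −Σ pᵢ log₂ pᵢ.
−0.29·log₂(0.29) = 0.5179
−0.18·log₂(0.18) = 0.4453
−0.20·log₂(0.20) = 0.4644
−0.20·log₂(0.20) = 0.4644
−0.13·log₂(0.13) = 0.3826
Sum ≈ 2.2746 → 2.275 bits.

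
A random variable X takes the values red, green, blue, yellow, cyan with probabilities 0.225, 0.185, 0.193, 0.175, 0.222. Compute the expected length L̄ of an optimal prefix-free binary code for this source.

2.36 bits/symbol

Repeatedly combine the two least-probable nodes; the expected code length is the sum of the merged weights.
merge 7/40 + 37/200 → 9/25
merge 193/1000 + 111/500 → 83/200
merge 9/40 + 9/25 → 117/200
merge 83/200 + 117/200 → 1
L = 9/25 + 83/200 + 117/200 + 1 = 59/25 = 2.36 bits/symbol.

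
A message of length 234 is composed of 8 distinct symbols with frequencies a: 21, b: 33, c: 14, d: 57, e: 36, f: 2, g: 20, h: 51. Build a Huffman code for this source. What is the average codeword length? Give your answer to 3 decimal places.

2.761 bits/symbol

Probabilities are the counts divided by 234.
Repeatedly combine the two least-probable nodes; the expected code length is the sum of the merged weights.
merge 1/117 + 7/117 → 8/117
merge 8/117 + 10/117 → 2/13
merge 7/78 + 11/78 → 3/13
merge 2/13 + 2/13 → 4/13
merge 17/78 + 3/13 → 35/78
merge 19/78 + 4/13 → 43/78
merge 35/78 + 43/78 → 1
L = 8/117 + 2/13 + 3/13 + 4/13 + 35/78 + 43/78 + 1 = 323/117 ≈ 2.761 bits/symbol.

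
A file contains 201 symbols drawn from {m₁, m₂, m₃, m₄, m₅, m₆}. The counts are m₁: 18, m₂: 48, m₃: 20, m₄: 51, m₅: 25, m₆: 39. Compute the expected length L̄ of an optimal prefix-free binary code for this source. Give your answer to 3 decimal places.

Probabilities are the counts divided by 201.
Repeatedly combine the two least-probable nodes; the expected code length is the sum of the merged weights.
merge 6/67 + 20/201 → 38/201
merge 25/201 + 38/201 → 21/67
merge 13/67 + 16/67 → 29/67
merge 17/67 + 21/67 → 38/67
merge 29/67 + 38/67 → 1
L = 38/201 + 21/67 + 29/67 + 38/67 + 1 = 503/201 ≈ 2.502 bits/symbol.

2.502 bits/symbol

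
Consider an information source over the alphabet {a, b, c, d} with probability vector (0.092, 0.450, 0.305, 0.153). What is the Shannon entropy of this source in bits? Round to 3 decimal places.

H = −Σ pᵢ log₂ pᵢ.
−0.092·log₂(0.092) = 0.3167
−0.450·log₂(0.450) = 0.5184
−0.305·log₂(0.305) = 0.5225
−0.153·log₂(0.153) = 0.4144
Sum ≈ 1.7720 → 1.772 bits.

1.772 bits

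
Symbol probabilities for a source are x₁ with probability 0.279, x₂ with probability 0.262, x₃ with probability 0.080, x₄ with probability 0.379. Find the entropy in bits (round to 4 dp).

1.8421 bits

H = −Σ pᵢ log₂ pᵢ.
−0.279·log₂(0.279) = 0.5138
−0.262·log₂(0.262) = 0.5063
−0.080·log₂(0.080) = 0.2915
−0.379·log₂(0.379) = 0.5305
Sum ≈ 1.8421 → 1.8421 bits.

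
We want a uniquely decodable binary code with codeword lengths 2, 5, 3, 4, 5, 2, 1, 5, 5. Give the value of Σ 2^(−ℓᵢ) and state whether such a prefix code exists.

1.3125; no

With common denominator 2^5 = 32: Σ 2^(−ℓᵢ) = 8/32 + 1/32 + 4/32 + 2/32 + 1/32 + 8/32 + 16/32 + 1/32 + 1/32 = 42/32 = 1.3125.
Kraft's inequality requires Σ ≤ 1; here Σ = 1.3125 > 1, so no such prefix code exists.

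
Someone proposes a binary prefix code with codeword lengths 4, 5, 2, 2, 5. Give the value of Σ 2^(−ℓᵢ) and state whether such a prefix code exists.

0.625; yes

With common denominator 2^5 = 32: Σ 2^(−ℓᵢ) = 2/32 + 1/32 + 8/32 + 8/32 + 1/32 = 20/32 = 0.625.
Kraft's inequality requires Σ ≤ 1; here Σ = 0.625 ≤ 1, so such a prefix code exists.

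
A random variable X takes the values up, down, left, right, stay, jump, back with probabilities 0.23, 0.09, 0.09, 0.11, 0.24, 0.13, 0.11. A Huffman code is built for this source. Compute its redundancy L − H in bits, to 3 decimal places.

Entropy H = −Σ p log₂ p ≈ 2.6903 bits.
Huffman merges: 9/100+9/100→9/50; 11/100+11/100→11/50; 13/100+9/50→31/100; 11/50+23/100→9/20; 6/25+31/100→11/20; 9/20+11/20→1. L = 271/100 ≈ 2.7100.
L − H = 2.7100 − 2.6903 = 0.020 bits.

0.020 bits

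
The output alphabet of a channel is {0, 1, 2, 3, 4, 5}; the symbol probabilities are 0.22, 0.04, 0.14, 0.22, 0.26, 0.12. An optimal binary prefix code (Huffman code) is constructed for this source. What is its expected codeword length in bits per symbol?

2.46 bits/symbol

Repeatedly combine the two least-probable nodes; the expected code length is the sum of the merged weights.
merge 1/25 + 3/25 → 4/25
merge 7/50 + 4/25 → 3/10
merge 11/50 + 11/50 → 11/25
merge 13/50 + 3/10 → 14/25
merge 11/25 + 14/25 → 1
L = 4/25 + 3/10 + 11/25 + 14/25 + 1 = 123/50 = 2.46 bits/symbol.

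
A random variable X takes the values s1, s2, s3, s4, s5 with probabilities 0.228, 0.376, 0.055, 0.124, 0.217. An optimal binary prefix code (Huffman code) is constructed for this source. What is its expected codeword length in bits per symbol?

Repeatedly combine the two least-probable nodes; the expected code length is the sum of the merged weights.
merge 11/200 + 31/250 → 179/1000
merge 179/1000 + 217/1000 → 99/250
merge 57/250 + 47/125 → 151/250
merge 99/250 + 151/250 → 1
L = 179/1000 + 99/250 + 151/250 + 1 = 2179/1000 = 2.179 bits/symbol.

2.179 bits/symbol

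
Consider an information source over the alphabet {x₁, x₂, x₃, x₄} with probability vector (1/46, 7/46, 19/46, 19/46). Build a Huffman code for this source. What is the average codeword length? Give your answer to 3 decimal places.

1.761 bits/symbol

Repeatedly combine the two least-probable nodes; the expected code length is the sum of the merged weights.
merge 1/46 + 7/46 → 4/23
merge 4/23 + 19/46 → 27/46
merge 19/46 + 27/46 → 1
L = 4/23 + 27/46 + 1 = 81/46 ≈ 1.761 bits/symbol.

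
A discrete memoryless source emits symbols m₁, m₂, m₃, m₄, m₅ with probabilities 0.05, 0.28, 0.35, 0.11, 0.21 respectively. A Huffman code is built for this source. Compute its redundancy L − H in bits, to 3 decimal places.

0.076 bits

Entropy H = −Σ p log₂ p ≈ 2.0835 bits.
Huffman merges: 1/20+11/100→4/25; 4/25+21/100→37/100; 7/25+7/20→63/100; 37/100+63/100→1. L = 54/25 ≈ 2.1600.
L − H = 2.1600 − 2.0835 = 0.076 bits.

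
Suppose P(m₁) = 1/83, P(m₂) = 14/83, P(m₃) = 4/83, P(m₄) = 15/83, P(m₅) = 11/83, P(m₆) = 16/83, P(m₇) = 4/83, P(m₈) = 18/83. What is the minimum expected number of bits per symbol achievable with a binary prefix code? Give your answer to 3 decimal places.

Repeatedly combine the two least-probable nodes; the expected code length is the sum of the merged weights.
merge 1/83 + 4/83 → 5/83
merge 4/83 + 5/83 → 9/83
merge 9/83 + 11/83 → 20/83
merge 14/83 + 15/83 → 29/83
merge 16/83 + 18/83 → 34/83
merge 20/83 + 29/83 → 49/83
merge 34/83 + 49/83 → 1
L = 5/83 + 9/83 + 20/83 + 29/83 + 34/83 + 49/83 + 1 = 229/83 ≈ 2.759 bits/symbol.

2.759 bits/symbol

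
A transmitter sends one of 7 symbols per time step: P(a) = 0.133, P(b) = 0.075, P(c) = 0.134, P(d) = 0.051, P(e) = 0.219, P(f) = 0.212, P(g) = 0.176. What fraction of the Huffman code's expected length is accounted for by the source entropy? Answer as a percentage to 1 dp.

99.1%

Entropy H = −Σ p log₂ p ≈ 2.6703 bits.
Huffman merges: 51/1000+3/40→63/500; 63/500+133/1000→259/1000; 67/500+22/125→31/100; 53/250+219/1000→431/1000; 259/1000+31/100→569/1000; 431/1000+569/1000→1. L = 539/200 ≈ 2.6950.
Efficiency = H/L = 2.6703/2.6950 = 99.1%.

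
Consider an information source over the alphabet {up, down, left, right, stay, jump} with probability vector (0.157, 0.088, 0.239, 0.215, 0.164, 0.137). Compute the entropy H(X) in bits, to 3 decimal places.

2.519 bits

H = −Σ pᵢ log₂ pᵢ.
−0.157·log₂(0.157) = 0.4194
−0.088·log₂(0.088) = 0.3086
−0.239·log₂(0.239) = 0.4935
−0.215·log₂(0.215) = 0.4768
−0.164·log₂(0.164) = 0.4278
−0.137·log₂(0.137) = 0.3929
Sum ≈ 2.5189 → 2.519 bits.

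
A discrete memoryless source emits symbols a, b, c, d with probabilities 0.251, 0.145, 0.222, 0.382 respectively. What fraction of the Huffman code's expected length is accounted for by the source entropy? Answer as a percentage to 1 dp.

Entropy H = −Σ p log₂ p ≈ 1.9169 bits.
Huffman merges: 29/200+111/500→367/1000; 251/1000+367/1000→309/500; 191/500+309/500→1. L = 397/200 ≈ 1.9850.
Efficiency = H/L = 1.9169/1.9850 = 96.6%.

96.6%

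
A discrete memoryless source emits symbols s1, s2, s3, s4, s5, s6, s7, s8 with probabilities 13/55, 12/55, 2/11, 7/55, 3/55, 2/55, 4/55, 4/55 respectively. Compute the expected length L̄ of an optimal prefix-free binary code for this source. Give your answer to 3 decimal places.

Repeatedly combine the two least-probable nodes; the expected code length is the sum of the merged weights.
merge 2/55 + 3/55 → 1/11
merge 4/55 + 4/55 → 8/55
merge 1/11 + 7/55 → 12/55
merge 8/55 + 2/11 → 18/55
merge 12/55 + 12/55 → 24/55
merge 13/55 + 18/55 → 31/55
merge 24/55 + 31/55 → 1
L = 1/11 + 8/55 + 12/55 + 18/55 + 24/55 + 31/55 + 1 = 153/55 ≈ 2.782 bits/symbol.

2.782 bits/symbol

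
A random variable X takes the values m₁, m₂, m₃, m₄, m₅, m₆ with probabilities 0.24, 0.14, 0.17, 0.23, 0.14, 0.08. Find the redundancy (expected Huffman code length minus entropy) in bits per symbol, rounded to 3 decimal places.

Entropy H = −Σ p log₂ p ≈ 2.5021 bits.
Huffman merges: 2/25+7/50→11/50; 7/50+17/100→31/100; 11/50+23/100→9/20; 6/25+31/100→11/20; 9/20+11/20→1. L = 253/100 ≈ 2.5300.
L − H = 2.5300 − 2.5021 = 0.028 bits.

0.028 bits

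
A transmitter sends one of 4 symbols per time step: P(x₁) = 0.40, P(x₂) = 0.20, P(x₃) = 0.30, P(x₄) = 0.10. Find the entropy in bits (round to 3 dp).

H = −Σ pᵢ log₂ pᵢ.
−0.40·log₂(0.40) = 0.5288
−0.20·log₂(0.20) = 0.4644
−0.30·log₂(0.30) = 0.5211
−0.10·log₂(0.10) = 0.3322
Sum ≈ 1.8464 → 1.846 bits.

1.846 bits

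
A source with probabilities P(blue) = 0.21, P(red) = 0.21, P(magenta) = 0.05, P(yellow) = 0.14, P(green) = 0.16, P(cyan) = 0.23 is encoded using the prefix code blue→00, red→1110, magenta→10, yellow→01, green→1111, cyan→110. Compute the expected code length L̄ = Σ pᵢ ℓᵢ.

L̄ = Σ pᵢ·ℓᵢ = 0.21·2 + 0.21·4 + 0.05·2 + 0.14·2 + 0.16·4 + 0.23·3 = 2.97 bits/symbol.

2.97 bits/symbol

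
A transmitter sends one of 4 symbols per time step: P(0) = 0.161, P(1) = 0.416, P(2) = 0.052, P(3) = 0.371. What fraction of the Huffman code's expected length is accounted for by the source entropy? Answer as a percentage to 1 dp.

94.8%

Entropy H = −Σ p log₂ p ≈ 1.7031 bits.
Huffman merges: 13/250+161/1000→213/1000; 213/1000+371/1000→73/125; 52/125+73/125→1. L = 1797/1000 ≈ 1.7970.
Efficiency = H/L = 1.7031/1.7970 = 94.8%.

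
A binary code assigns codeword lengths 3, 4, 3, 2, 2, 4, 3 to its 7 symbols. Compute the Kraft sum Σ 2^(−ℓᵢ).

With common denominator 2^4 = 16: Σ 2^(−ℓᵢ) = 2/16 + 1/16 + 2/16 + 4/16 + 4/16 + 1/16 + 2/16 = 16/16 = 1.

1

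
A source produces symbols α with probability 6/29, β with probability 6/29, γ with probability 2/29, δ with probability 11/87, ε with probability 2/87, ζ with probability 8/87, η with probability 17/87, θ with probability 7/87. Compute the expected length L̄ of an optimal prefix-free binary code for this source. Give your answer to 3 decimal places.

Repeatedly combine the two least-probable nodes; the expected code length is the sum of the merged weights.
merge 2/87 + 2/29 → 8/87
merge 7/87 + 8/87 → 5/29
merge 8/87 + 11/87 → 19/87
merge 5/29 + 17/87 → 32/87
merge 6/29 + 6/29 → 12/29
merge 19/87 + 32/87 → 17/29
merge 12/29 + 17/29 → 1
L = 8/87 + 5/29 + 19/87 + 32/87 + 12/29 + 17/29 + 1 = 248/87 ≈ 2.851 bits/symbol.

2.851 bits/symbol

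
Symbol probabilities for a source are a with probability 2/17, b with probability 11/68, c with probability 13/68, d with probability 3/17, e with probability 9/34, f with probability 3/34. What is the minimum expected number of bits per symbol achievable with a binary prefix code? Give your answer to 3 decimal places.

Repeatedly combine the two least-probable nodes; the expected code length is the sum of the merged weights.
merge 3/34 + 2/17 → 7/34
merge 11/68 + 3/17 → 23/68
merge 13/68 + 7/34 → 27/68
merge 9/34 + 23/68 → 41/68
merge 27/68 + 41/68 → 1
L = 7/34 + 23/68 + 27/68 + 41/68 + 1 = 173/68 ≈ 2.544 bits/symbol.

2.544 bits/symbol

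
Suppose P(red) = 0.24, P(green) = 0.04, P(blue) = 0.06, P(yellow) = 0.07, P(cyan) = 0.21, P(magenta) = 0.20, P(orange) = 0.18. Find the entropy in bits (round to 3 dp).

2.574 bits

H = −Σ pᵢ log₂ pᵢ.
−0.24·log₂(0.24) = 0.4941
−0.04·log₂(0.04) = 0.1858
−0.06·log₂(0.06) = 0.2435
−0.07·log₂(0.07) = 0.2686
−0.21·log₂(0.21) = 0.4728
−0.20·log₂(0.20) = 0.4644
−0.18·log₂(0.18) = 0.4453
Sum ≈ 2.5745 → 2.574 bits.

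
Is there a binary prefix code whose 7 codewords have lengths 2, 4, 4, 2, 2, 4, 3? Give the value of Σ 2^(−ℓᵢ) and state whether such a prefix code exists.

With common denominator 2^4 = 16: Σ 2^(−ℓᵢ) = 4/16 + 1/16 + 1/16 + 4/16 + 4/16 + 1/16 + 2/16 = 17/16 = 1.0625.
Kraft's inequality requires Σ ≤ 1; here Σ = 1.0625 > 1, so no such prefix code exists.

1.0625; no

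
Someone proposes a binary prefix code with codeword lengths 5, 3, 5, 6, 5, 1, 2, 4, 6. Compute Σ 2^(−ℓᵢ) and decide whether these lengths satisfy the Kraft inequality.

1.0625; no

With common denominator 2^6 = 64: Σ 2^(−ℓᵢ) = 2/64 + 8/64 + 2/64 + 1/64 + 2/64 + 32/64 + 16/64 + 4/64 + 1/64 = 68/64 = 1.0625.
Kraft's inequality requires Σ ≤ 1; here Σ = 1.0625 > 1, so no such prefix code exists.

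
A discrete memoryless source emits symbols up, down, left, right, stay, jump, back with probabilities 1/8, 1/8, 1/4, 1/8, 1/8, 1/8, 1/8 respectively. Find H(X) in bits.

Each probability is a power of 1/2, so log₂(1/p) is an integer.
H = Σ p·log₂(1/p) = 1/8·3 + 1/8·3 + 1/4·2 + 1/8·3 + 1/8·3 + 1/8·3 + 1/8·3 = 2.75 bits.

2.75 bits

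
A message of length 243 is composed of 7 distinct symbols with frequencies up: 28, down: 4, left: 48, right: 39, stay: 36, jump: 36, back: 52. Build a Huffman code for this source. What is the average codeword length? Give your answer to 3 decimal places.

Probabilities are the counts divided by 243.
Repeatedly combine the two least-probable nodes; the expected code length is the sum of the merged weights.
merge 4/243 + 28/243 → 32/243
merge 32/243 + 4/27 → 68/243
merge 4/27 + 13/81 → 25/81
merge 16/81 + 52/243 → 100/243
merge 68/243 + 25/81 → 143/243
merge 100/243 + 143/243 → 1
L = 32/243 + 68/243 + 25/81 + 100/243 + 143/243 + 1 = 661/243 ≈ 2.720 bits/symbol.

2.720 bits/symbol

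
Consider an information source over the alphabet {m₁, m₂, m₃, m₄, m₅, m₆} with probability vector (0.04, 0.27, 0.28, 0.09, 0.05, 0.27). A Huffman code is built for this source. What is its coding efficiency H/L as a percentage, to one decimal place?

Entropy H = −Σ p log₂ p ≈ 2.2488 bits.
Huffman merges: 1/25+1/20→9/100; 9/100+9/100→9/50; 9/50+27/100→9/20; 27/100+7/25→11/20; 9/20+11/20→1. L = 227/100 ≈ 2.2700.
Efficiency = H/L = 2.2488/2.2700 = 99.1%.

99.1%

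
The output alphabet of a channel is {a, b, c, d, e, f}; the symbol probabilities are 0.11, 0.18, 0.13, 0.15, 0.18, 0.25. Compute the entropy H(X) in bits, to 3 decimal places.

H = −Σ pᵢ log₂ pᵢ.
−0.11·log₂(0.11) = 0.3503
−0.18·log₂(0.18) = 0.4453
−0.13·log₂(0.13) = 0.3826
−0.15·log₂(0.15) = 0.4105
−0.18·log₂(0.18) = 0.4453
−0.25·log₂(0.25) = 0.5000
Sum ≈ 2.5341 → 2.534 bits.

2.534 bits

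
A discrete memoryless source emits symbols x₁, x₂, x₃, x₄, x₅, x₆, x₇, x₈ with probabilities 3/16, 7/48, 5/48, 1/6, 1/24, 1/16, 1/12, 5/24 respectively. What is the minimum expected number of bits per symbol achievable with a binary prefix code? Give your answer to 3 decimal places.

2.896 bits/symbol

Repeatedly combine the two least-probable nodes; the expected code length is the sum of the merged weights.
merge 1/24 + 1/16 → 5/48
merge 1/12 + 5/48 → 3/16
merge 5/48 + 7/48 → 1/4
merge 1/6 + 3/16 → 17/48
merge 3/16 + 5/24 → 19/48
merge 1/4 + 17/48 → 29/48
merge 19/48 + 29/48 → 1
L = 5/48 + 3/16 + 1/4 + 17/48 + 19/48 + 29/48 + 1 = 139/48 ≈ 2.896 bits/symbol.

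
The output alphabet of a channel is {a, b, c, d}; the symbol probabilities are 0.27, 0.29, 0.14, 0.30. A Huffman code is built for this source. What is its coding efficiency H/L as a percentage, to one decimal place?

Entropy H = −Σ p log₂ p ≈ 1.9461 bits.
Huffman merges: 7/50+27/100→41/100; 29/100+3/10→59/100; 41/100+59/100→1. L = 2 ≈ 2.0000.
Efficiency = H/L = 1.9461/2.0000 = 97.3%.

97.3%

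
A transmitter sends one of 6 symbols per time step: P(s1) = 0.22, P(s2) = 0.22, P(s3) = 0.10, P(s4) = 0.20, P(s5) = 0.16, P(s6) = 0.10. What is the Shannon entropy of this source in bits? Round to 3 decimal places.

2.513 bits

H = −Σ pᵢ log₂ pᵢ.
−0.22·log₂(0.22) = 0.4806
−0.22·log₂(0.22) = 0.4806
−0.10·log₂(0.10) = 0.3322
−0.20·log₂(0.20) = 0.4644
−0.16·log₂(0.16) = 0.4230
−0.10·log₂(0.10) = 0.3322
Sum ≈ 2.5129 → 2.513 bits.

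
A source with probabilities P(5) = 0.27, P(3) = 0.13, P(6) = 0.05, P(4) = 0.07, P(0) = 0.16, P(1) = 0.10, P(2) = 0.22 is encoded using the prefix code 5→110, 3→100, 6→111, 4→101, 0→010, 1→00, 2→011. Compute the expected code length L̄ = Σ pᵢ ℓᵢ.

2.9 bits/symbol

L̄ = Σ pᵢ·ℓᵢ = 0.27·3 + 0.13·3 + 0.05·3 + 0.07·3 + 0.16·3 + 0.10·2 + 0.22·3 = 2.9 bits/symbol.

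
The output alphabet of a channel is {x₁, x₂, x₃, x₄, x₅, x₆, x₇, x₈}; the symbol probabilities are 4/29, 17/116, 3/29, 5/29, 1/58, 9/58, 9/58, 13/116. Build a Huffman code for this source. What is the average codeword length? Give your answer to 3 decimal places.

2.948 bits/symbol

Repeatedly combine the two least-probable nodes; the expected code length is the sum of the merged weights.
merge 1/58 + 3/29 → 7/58
merge 13/116 + 7/58 → 27/116
merge 4/29 + 17/116 → 33/116
merge 9/58 + 9/58 → 9/29
merge 5/29 + 27/116 → 47/116
merge 33/116 + 9/29 → 69/116
merge 47/116 + 69/116 → 1
L = 7/58 + 27/116 + 33/116 + 9/29 + 47/116 + 69/116 + 1 = 171/58 ≈ 2.948 bits/symbol.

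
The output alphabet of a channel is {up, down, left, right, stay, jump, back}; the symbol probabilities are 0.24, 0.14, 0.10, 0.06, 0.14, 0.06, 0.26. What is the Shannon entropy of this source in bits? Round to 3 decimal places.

H = −Σ pᵢ log₂ pᵢ.
−0.24·log₂(0.24) = 0.4941
−0.14·log₂(0.14) = 0.3971
−0.10·log₂(0.10) = 0.3322
−0.06·log₂(0.06) = 0.2435
−0.14·log₂(0.14) = 0.3971
−0.06·log₂(0.06) = 0.2435
−0.26·log₂(0.26) = 0.5053
Sum ≈ 2.6129 → 2.613 bits.

2.613 bits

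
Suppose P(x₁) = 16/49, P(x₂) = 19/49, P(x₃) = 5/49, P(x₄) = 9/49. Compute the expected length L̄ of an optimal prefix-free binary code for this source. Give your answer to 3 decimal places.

1.898 bits/symbol

Repeatedly combine the two least-probable nodes; the expected code length is the sum of the merged weights.
merge 5/49 + 9/49 → 2/7
merge 2/7 + 16/49 → 30/49
merge 19/49 + 30/49 → 1
L = 2/7 + 30/49 + 1 = 93/49 ≈ 1.898 bits/symbol.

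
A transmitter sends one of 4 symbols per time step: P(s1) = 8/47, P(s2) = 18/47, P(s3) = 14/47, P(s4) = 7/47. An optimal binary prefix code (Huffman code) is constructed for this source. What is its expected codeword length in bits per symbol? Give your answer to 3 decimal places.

1.936 bits/symbol

Repeatedly combine the two least-probable nodes; the expected code length is the sum of the merged weights.
merge 7/47 + 8/47 → 15/47
merge 14/47 + 15/47 → 29/47
merge 18/47 + 29/47 → 1
L = 15/47 + 29/47 + 1 = 91/47 ≈ 1.936 bits/symbol.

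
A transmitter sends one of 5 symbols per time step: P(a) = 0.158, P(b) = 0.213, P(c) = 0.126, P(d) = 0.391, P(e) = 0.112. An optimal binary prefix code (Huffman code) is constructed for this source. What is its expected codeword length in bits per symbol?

2.218 bits/symbol

Repeatedly combine the two least-probable nodes; the expected code length is the sum of the merged weights.
merge 14/125 + 63/500 → 119/500
merge 79/500 + 213/1000 → 371/1000
merge 119/500 + 371/1000 → 609/1000
merge 391/1000 + 609/1000 → 1
L = 119/500 + 371/1000 + 609/1000 + 1 = 1109/500 = 2.218 bits/symbol.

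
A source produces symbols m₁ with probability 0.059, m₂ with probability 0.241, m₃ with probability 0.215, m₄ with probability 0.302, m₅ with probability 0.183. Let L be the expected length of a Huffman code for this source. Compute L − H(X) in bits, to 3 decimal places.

Entropy H = −Σ p log₂ p ≈ 2.1825 bits.
Huffman merges: 59/1000+183/1000→121/500; 43/200+241/1000→57/125; 121/500+151/500→68/125; 57/125+68/125→1. L = 1121/500 ≈ 2.2420.
L − H = 2.2420 − 2.1825 = 0.060 bits.

0.060 bits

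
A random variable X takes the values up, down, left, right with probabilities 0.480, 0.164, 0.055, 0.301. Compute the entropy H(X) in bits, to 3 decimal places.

H = −Σ pᵢ log₂ pᵢ.
−0.480·log₂(0.480) = 0.5083
−0.164·log₂(0.164) = 0.4278
−0.055·log₂(0.055) = 0.2301
−0.301·log₂(0.301) = 0.5214
Sum ≈ 1.6875 → 1.688 bits.

1.688 bits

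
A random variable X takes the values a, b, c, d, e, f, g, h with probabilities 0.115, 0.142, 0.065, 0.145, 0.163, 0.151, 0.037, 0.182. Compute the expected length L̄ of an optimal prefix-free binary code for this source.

Repeatedly combine the two least-probable nodes; the expected code length is the sum of the merged weights.
merge 37/1000 + 13/200 → 51/500
merge 51/500 + 23/200 → 217/1000
merge 71/500 + 29/200 → 287/1000
merge 151/1000 + 163/1000 → 157/500
merge 91/500 + 217/1000 → 399/1000
merge 287/1000 + 157/500 → 601/1000
merge 399/1000 + 601/1000 → 1
L = 51/500 + 217/1000 + 287/1000 + 157/500 + 399/1000 + 601/1000 + 1 = 73/25 = 2.92 bits/symbol.

2.92 bits/symbol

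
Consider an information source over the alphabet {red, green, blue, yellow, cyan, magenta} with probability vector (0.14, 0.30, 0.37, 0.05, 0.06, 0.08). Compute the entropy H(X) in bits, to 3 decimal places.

H = −Σ pᵢ log₂ pᵢ.
−0.14·log₂(0.14) = 0.3971
−0.30·log₂(0.30) = 0.5211
−0.37·log₂(0.37) = 0.5307
−0.05·log₂(0.05) = 0.2161
−0.06·log₂(0.06) = 0.2435
−0.08·log₂(0.08) = 0.2915
Sum ≈ 2.2001 → 2.200 bits.

2.200 bits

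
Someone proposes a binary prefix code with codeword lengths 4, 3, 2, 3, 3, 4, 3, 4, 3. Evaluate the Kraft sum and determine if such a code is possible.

1.0625; no

With common denominator 2^4 = 16: Σ 2^(−ℓᵢ) = 1/16 + 2/16 + 4/16 + 2/16 + 2/16 + 1/16 + 2/16 + 1/16 + 2/16 = 17/16 = 1.0625.
Kraft's inequality requires Σ ≤ 1; here Σ = 1.0625 > 1, so no such prefix code exists.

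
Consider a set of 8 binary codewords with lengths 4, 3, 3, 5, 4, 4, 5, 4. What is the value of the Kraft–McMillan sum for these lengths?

With common denominator 2^5 = 32: Σ 2^(−ℓᵢ) = 2/32 + 4/32 + 4/32 + 1/32 + 2/32 + 2/32 + 1/32 + 2/32 = 18/32 = 0.5625.

0.5625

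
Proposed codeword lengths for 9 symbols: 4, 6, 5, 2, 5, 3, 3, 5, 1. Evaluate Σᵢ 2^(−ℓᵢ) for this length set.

With common denominator 2^6 = 64: Σ 2^(−ℓᵢ) = 4/64 + 1/64 + 2/64 + 16/64 + 2/64 + 8/64 + 8/64 + 2/64 + 32/64 = 75/64 = 1.171875.

1.171875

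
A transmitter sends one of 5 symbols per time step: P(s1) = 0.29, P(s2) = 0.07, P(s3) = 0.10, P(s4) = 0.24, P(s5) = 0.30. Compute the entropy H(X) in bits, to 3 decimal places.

H = −Σ pᵢ log₂ pᵢ.
−0.29·log₂(0.29) = 0.5179
−0.07·log₂(0.07) = 0.2686
−0.10·log₂(0.10) = 0.3322
−0.24·log₂(0.24) = 0.4941
−0.30·log₂(0.30) = 0.5211
Sum ≈ 2.1339 → 2.134 bits.

2.134 bits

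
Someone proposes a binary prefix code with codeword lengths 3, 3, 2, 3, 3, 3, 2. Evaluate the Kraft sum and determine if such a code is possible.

With common denominator 2^3 = 8: Σ 2^(−ℓᵢ) = 1/8 + 1/8 + 2/8 + 1/8 + 1/8 + 1/8 + 2/8 = 9/8 = 1.125.
Kraft's inequality requires Σ ≤ 1; here Σ = 1.125 > 1, so no such prefix code exists.

1.125; no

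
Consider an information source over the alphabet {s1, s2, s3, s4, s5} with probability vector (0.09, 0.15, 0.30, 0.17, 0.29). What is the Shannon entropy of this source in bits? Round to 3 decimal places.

H = −Σ pᵢ log₂ pᵢ.
−0.09·log₂(0.09) = 0.3127
−0.15·log₂(0.15) = 0.4105
−0.30·log₂(0.30) = 0.5211
−0.17·log₂(0.17) = 0.4346
−0.29·log₂(0.29) = 0.5179
Sum ≈ 2.1968 → 2.197 bits.

2.197 bits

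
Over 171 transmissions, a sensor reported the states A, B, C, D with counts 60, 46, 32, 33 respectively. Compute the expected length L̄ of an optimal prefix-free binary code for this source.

Probabilities are the counts divided by 171.
Repeatedly combine the two least-probable nodes; the expected code length is the sum of the merged weights.
merge 32/171 + 11/57 → 65/171
merge 46/171 + 20/57 → 106/171
merge 65/171 + 106/171 → 1
L = 65/171 + 106/171 + 1 = 2 bits/symbol.

2 bits/symbol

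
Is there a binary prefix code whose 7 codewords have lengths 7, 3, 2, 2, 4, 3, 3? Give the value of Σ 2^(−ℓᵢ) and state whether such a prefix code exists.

0.9453125; yes

With common denominator 2^7 = 128: Σ 2^(−ℓᵢ) = 1/128 + 16/128 + 32/128 + 32/128 + 8/128 + 16/128 + 16/128 = 121/128 = 0.9453125.
Kraft's inequality requires Σ ≤ 1; here Σ = 0.9453125 ≤ 1, so such a prefix code exists.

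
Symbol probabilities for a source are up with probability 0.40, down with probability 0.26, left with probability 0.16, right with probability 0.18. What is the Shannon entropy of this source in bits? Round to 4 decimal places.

1.9024 bits

H = −Σ pᵢ log₂ pᵢ.
−0.40·log₂(0.40) = 0.5288
−0.26·log₂(0.26) = 0.5053
−0.16·log₂(0.16) = 0.4230
−0.18·log₂(0.18) = 0.4453
Sum ≈ 1.9024 → 1.9024 bits.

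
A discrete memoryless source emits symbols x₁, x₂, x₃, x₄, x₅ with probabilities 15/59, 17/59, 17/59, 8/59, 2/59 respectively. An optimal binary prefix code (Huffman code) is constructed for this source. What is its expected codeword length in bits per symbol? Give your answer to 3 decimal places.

2.169 bits/symbol

Repeatedly combine the two least-probable nodes; the expected code length is the sum of the merged weights.
merge 2/59 + 8/59 → 10/59
merge 10/59 + 15/59 → 25/59
merge 17/59 + 17/59 → 34/59
merge 25/59 + 34/59 → 1
L = 10/59 + 25/59 + 34/59 + 1 = 128/59 ≈ 2.169 bits/symbol.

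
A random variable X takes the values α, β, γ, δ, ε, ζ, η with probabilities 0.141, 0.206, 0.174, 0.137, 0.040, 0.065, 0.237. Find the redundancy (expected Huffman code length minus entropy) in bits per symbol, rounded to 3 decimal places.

Entropy H = −Σ p log₂ p ≈ 2.6342 bits.
Huffman merges: 1/25+13/200→21/200; 21/200+137/1000→121/500; 141/1000+87/500→63/200; 103/500+237/1000→443/1000; 121/500+63/200→557/1000; 443/1000+557/1000→1. L = 1331/500 ≈ 2.6620.
L − H = 2.6620 − 2.6342 = 0.028 bits.

0.028 bits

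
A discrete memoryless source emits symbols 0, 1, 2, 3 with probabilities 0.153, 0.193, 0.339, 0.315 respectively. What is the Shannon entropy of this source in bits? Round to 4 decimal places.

H = −Σ pᵢ log₂ pᵢ.
−0.153·log₂(0.153) = 0.4144
−0.193·log₂(0.193) = 0.4581
−0.339·log₂(0.339) = 0.5291
−0.315·log₂(0.315) = 0.5250
Sum ≈ 1.9265 → 1.9265 bits.

1.9265 bits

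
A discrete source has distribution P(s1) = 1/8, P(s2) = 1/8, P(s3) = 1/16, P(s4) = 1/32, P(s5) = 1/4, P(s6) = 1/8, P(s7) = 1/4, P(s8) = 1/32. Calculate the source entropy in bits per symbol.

2.6875 bits

Each probability is a power of 1/2, so log₂(1/p) is an integer.
H = Σ p·log₂(1/p) = 1/8·3 + 1/8·3 + 1/16·4 + 1/32·5 + 1/4·2 + 1/8·3 + 1/4·2 + 1/32·5 = 2.6875 bits.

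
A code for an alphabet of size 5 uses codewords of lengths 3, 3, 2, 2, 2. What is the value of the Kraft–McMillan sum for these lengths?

With common denominator 2^3 = 8: Σ 2^(−ℓᵢ) = 1/8 + 1/8 + 2/8 + 2/8 + 2/8 = 8/8 = 1.

1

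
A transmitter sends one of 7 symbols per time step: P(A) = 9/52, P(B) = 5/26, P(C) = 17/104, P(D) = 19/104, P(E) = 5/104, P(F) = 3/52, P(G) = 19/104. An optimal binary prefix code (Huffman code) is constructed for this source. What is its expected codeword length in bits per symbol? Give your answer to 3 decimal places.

Repeatedly combine the two least-probable nodes; the expected code length is the sum of the merged weights.
merge 5/104 + 3/52 → 11/104
merge 11/104 + 17/104 → 7/26
merge 9/52 + 19/104 → 37/104
merge 19/104 + 5/26 → 3/8
merge 7/26 + 37/104 → 5/8
merge 3/8 + 5/8 → 1
L = 11/104 + 7/26 + 37/104 + 3/8 + 5/8 + 1 = 71/26 ≈ 2.731 bits/symbol.

2.731 bits/symbol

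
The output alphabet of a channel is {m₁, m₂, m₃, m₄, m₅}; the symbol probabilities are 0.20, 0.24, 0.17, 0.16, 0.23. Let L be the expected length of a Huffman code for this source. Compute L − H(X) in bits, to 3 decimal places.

0.026 bits

Entropy H = −Σ p log₂ p ≈ 2.3038 bits.
Huffman merges: 4/25+17/100→33/100; 1/5+23/100→43/100; 6/25+33/100→57/100; 43/100+57/100→1. L = 233/100 ≈ 2.3300.
L − H = 2.3300 − 2.3038 = 0.026 bits.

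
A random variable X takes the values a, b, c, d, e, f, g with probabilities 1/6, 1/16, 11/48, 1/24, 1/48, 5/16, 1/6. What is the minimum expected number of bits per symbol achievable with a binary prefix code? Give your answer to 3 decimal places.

Repeatedly combine the two least-probable nodes; the expected code length is the sum of the merged weights.
merge 1/48 + 1/24 → 1/16
merge 1/16 + 1/16 → 1/8
merge 1/8 + 1/6 → 7/24
merge 1/6 + 11/48 → 19/48
merge 7/24 + 5/16 → 29/48
merge 19/48 + 29/48 → 1
L = 1/16 + 1/8 + 7/24 + 19/48 + 29/48 + 1 = 119/48 ≈ 2.479 bits/symbol.

2.479 bits/symbol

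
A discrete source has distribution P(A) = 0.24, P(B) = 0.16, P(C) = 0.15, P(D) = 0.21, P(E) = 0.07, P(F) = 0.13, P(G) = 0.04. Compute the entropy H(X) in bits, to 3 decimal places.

2.637 bits

H = −Σ pᵢ log₂ pᵢ.
−0.24·log₂(0.24) = 0.4941
−0.16·log₂(0.16) = 0.4230
−0.15·log₂(0.15) = 0.4105
−0.21·log₂(0.21) = 0.4728
−0.07·log₂(0.07) = 0.2686
−0.13·log₂(0.13) = 0.3826
−0.04·log₂(0.04) = 0.1858
Sum ≈ 2.6375 → 2.637 bits.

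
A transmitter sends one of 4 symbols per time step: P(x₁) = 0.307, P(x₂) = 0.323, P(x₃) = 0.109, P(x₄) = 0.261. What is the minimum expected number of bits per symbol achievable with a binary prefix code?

2 bits/symbol

Repeatedly combine the two least-probable nodes; the expected code length is the sum of the merged weights.
merge 109/1000 + 261/1000 → 37/100
merge 307/1000 + 323/1000 → 63/100
merge 37/100 + 63/100 → 1
L = 37/100 + 63/100 + 1 = 2 bits/symbol.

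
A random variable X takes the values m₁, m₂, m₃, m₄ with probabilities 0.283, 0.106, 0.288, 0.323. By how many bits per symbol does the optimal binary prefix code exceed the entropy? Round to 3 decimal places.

0.098 bits

Entropy H = −Σ p log₂ p ≈ 1.9024 bits.
Huffman merges: 53/500+283/1000→389/1000; 36/125+323/1000→611/1000; 389/1000+611/1000→1. L = 2 ≈ 2.0000.
L − H = 2.0000 − 1.9024 = 0.098 bits.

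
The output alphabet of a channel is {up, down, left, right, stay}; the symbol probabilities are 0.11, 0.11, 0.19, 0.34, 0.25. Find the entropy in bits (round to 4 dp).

2.1850 bits

H = −Σ pᵢ log₂ pᵢ.
−0.11·log₂(0.11) = 0.3503
−0.11·log₂(0.11) = 0.3503
−0.19·log₂(0.19) = 0.4552
−0.34·log₂(0.34) = 0.5292
−0.25·log₂(0.25) = 0.5000
Sum ≈ 2.1850 → 2.1850 bits.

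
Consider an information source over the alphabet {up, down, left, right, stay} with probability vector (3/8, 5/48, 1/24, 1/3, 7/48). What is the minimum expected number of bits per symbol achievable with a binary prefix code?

Repeatedly combine the two least-probable nodes; the expected code length is the sum of the merged weights.
merge 1/24 + 5/48 → 7/48
merge 7/48 + 7/48 → 7/24
merge 7/24 + 1/3 → 5/8
merge 3/8 + 5/8 → 1
L = 7/48 + 7/24 + 5/8 + 1 = 33/16 = 2.0625 bits/symbol.

2.0625 bits/symbol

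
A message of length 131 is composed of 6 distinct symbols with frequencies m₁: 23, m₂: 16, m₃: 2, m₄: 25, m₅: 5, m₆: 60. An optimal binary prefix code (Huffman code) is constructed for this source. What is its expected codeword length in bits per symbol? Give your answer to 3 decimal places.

2.122 bits/symbol

Probabilities are the counts divided by 131.
Repeatedly combine the two least-probable nodes; the expected code length is the sum of the merged weights.
merge 2/131 + 5/131 → 7/131
merge 7/131 + 16/131 → 23/131
merge 23/131 + 23/131 → 46/131
merge 25/131 + 46/131 → 71/131
merge 60/131 + 71/131 → 1
L = 7/131 + 23/131 + 46/131 + 71/131 + 1 = 278/131 ≈ 2.122 bits/symbol.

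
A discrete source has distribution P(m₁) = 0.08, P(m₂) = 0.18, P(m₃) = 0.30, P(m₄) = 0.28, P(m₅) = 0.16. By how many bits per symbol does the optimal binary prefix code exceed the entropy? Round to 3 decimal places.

Entropy H = −Σ p log₂ p ≈ 2.1951 bits.
Huffman merges: 2/25+4/25→6/25; 9/50+6/25→21/50; 7/25+3/10→29/50; 21/50+29/50→1. L = 56/25 ≈ 2.2400.
L − H = 2.2400 − 2.1951 = 0.045 bits.

0.045 bits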